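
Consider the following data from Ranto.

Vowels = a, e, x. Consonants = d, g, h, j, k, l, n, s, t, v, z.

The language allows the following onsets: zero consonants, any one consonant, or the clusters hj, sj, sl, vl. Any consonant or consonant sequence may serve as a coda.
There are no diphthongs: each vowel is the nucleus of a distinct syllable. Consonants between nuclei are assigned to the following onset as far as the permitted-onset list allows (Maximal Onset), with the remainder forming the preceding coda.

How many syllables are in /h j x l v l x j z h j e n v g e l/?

Vowels present: x, x, e, e; each is a nucleus, giving 4 syllables.

4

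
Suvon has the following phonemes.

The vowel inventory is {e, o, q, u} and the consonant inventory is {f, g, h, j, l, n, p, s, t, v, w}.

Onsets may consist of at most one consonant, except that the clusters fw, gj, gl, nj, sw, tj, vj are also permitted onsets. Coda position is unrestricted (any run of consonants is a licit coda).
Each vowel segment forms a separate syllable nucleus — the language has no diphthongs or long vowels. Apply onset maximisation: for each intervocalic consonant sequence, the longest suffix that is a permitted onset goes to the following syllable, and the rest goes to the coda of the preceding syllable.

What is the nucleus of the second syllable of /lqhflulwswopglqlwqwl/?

u

The vowels are q, u, o, q, q — 5 nuclei, so 5 syllables.
The second nucleus (vowel 2 from the left) is /u/.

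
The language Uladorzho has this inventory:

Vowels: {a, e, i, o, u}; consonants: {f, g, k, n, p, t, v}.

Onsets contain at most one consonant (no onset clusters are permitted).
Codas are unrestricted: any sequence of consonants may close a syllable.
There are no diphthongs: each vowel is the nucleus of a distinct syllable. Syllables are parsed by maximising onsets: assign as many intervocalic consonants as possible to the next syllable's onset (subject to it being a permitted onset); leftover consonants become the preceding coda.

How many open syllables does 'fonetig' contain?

Nuclei (vowels): o, e, i → 3 syllables.
σ1/σ2 boundary: /n/ → onset of the next syllable (single consonants are always licit onsets).
σ2/σ3 boundary: /t/ → onset of the next syllable (single consonants are always licit onsets).
Result: fo.ne.tig.
Classifying each syllable: /fo/ (open), /ne/ (open), /tig/ (closed).
Open syllables: 2.

2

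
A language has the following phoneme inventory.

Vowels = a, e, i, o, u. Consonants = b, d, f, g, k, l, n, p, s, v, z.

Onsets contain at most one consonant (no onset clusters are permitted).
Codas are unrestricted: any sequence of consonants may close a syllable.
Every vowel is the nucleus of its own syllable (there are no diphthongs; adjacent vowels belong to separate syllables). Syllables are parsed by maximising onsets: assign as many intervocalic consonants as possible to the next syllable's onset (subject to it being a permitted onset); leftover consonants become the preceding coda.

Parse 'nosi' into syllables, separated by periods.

The vowels are o, i — 2 nuclei, so 2 syllables.
σ1/σ2 boundary: /s/ is a single consonant, so it becomes the next onset.

no.si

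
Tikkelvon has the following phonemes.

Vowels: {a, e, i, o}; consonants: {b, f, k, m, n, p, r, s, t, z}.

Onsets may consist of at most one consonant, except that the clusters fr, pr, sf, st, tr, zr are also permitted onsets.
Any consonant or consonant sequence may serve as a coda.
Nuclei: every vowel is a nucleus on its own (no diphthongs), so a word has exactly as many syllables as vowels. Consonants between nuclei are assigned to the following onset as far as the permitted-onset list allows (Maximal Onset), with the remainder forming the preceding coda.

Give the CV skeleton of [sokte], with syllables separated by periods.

CVC.CV

Nuclei (vowels): o, e → 2 syllables.
V1 /o/ – V2 /e/: cluster /kt/ — the longest permitted-onset suffix is /t/; onset = /t/, preceding coda = /k/.
Putting it together: sok.te.
Mapping each syllable to C/V: /sok/ → CVC, /te/ → CV.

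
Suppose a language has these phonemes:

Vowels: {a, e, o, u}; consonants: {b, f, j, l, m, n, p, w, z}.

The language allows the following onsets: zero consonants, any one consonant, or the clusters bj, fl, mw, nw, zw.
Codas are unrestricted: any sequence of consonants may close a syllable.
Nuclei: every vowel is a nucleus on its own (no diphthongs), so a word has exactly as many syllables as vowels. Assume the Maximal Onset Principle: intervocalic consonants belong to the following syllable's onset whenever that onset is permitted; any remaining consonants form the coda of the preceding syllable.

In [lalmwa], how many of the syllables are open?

1

The vowels are a, a — 2 nuclei, so 2 syllables.
Between /a/ (V1) and /a/ (V2): cluster /lmw/ — the longest permitted-onset suffix is /mw/; onset = /mw/, preceding coda = /l/.
Result: lal.mwa.
Classifying each syllable: /lal/ (closed), /mwa/ (open).
Open syllables: 1.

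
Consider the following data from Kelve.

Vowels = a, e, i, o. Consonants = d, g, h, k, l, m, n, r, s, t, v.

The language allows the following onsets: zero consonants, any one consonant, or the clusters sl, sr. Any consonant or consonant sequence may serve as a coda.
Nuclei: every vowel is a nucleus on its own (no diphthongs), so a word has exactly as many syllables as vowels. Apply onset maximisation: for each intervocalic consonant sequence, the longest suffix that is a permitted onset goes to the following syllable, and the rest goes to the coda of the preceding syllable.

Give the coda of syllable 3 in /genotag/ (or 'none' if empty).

g

The vowels are e, o, a — 3 nuclei, so 3 syllables.
σ1/σ2 boundary: /n/ → onset of the next syllable (single consonants are always licit onsets).
σ2/σ3 boundary: /t/ → onset of the next syllable (single consonants are always licit onsets).
Result: ge.no.tag.
Syllable 3 is /tag/: onset /t/, nucleus /a/, coda /g/.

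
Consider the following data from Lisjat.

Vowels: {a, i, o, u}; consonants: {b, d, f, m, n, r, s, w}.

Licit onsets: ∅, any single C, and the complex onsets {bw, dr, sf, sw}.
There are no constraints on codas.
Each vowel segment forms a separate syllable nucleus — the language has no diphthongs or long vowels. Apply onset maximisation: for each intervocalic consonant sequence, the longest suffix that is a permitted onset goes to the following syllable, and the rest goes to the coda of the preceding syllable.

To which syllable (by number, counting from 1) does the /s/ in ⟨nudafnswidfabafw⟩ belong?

3

Nuclei (vowels): u, a, i, a, a → 5 syllables.
/u…a/ gap (V1→V2): /d/ → onset of the next syllable (single consonants are always licit onsets).
/a…i/ gap (V2→V3): /fnsw/; trying suffixes from longest down, /sw/ is the first permitted one, so coda /fn/ | onset /sw/.
/i…a/ gap (V3→V4): cluster /df/ — the longest permitted-onset suffix is /f/; onset = /f/, preceding coda = /d/.
/a…a/ gap (V4→V5): /b/ is a single consonant, so it becomes the next onset.
Syllabification: nu.dafn.swid.fa.bafw.
The /s/ is in the onset of syllable 3 (/swid/).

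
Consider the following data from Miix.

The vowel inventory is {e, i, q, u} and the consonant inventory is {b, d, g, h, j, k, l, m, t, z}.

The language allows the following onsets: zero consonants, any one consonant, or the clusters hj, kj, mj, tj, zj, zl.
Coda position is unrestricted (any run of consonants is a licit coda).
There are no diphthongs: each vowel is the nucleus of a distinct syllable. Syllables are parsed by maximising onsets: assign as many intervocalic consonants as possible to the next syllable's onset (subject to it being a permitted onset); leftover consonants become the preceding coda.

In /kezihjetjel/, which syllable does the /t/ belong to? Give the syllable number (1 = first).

Nuclei (vowels): e, i, e, e → 4 syllables.
σ1/σ2 boundary: just /z/ — single C goes to the following onset.
σ2/σ3 boundary: /hj/ is a licit onset in full, so it all attaches to the next syllable.
σ3/σ4 boundary: /tj/ is a licit onset in full, so it all attaches to the next syllable.
Syllabification: ke.zi.hje.tjel.
The /t/ is in the onset of syllable 4 (/tjel/).

4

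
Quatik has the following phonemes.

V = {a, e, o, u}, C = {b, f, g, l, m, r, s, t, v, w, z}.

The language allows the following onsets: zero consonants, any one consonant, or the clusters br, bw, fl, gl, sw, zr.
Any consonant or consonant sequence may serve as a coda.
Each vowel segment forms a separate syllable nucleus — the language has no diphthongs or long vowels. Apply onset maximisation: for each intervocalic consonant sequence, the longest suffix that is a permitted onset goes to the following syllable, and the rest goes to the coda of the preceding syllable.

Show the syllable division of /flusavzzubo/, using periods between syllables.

Vowels present: u, a, u, o; each is a nucleus, giving 4 syllables.
V1 /u/ – V2 /a/: just /s/ — single C goes to the following onset.
V2 /a/ – V3 /u/: cluster /vzz/ — the longest permitted-onset suffix is /z/; onset = /z/, preceding coda = /vz/.
V3 /u/ – V4 /o/: /b/ is a single consonant, so it becomes the next onset.

flu.savz.zu.bo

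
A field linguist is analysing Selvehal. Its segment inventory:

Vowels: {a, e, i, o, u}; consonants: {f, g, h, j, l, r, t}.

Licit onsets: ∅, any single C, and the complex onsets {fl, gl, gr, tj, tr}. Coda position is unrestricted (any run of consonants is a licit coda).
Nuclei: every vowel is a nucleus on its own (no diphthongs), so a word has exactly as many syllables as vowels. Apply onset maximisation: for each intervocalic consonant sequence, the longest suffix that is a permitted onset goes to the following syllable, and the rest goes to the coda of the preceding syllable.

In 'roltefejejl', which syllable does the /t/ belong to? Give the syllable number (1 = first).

2

Vowels present: o, e, e, e; each is a nucleus, giving 4 syllables.
Between /o/ (V1) and /e/ (V2): /lt/ splits as /l/ + /t/ (/t/ is the longest suffix that is a licit onset).
Between /e/ (V2) and /e/ (V3): just /f/ — single C goes to the following onset.
Between /e/ (V3) and /e/ (V4): just /j/ — single C goes to the following onset.
Result: rol.te.fe.jejl.
The /t/ is in the onset of syllable 2 (/te/).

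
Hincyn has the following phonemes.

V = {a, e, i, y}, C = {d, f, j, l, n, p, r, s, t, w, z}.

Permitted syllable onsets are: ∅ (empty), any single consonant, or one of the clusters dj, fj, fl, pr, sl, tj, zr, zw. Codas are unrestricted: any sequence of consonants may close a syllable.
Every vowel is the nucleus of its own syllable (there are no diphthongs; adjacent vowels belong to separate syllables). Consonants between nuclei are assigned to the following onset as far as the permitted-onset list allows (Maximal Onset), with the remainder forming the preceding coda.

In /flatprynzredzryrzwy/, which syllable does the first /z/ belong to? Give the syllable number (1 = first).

3

The vowels are a, y, e, y, y — 5 nuclei, so 5 syllables.
V1 /a/ – V2 /y/: /tpr/ splits as /t/ + /pr/ (/pr/ is the longest suffix that is a licit onset).
V2 /y/ – V3 /e/: /nzr/ splits as /n/ + /zr/ (/zr/ is the longest suffix that is a licit onset).
V3 /e/ – V4 /y/: /dzr/; trying suffixes from longest down, /zr/ is the first permitted one, so coda /d/ | onset /zr/.
V4 /y/ – V5 /y/: /rzw/; trying suffixes from longest down, /zw/ is the first permitted one, so coda /r/ | onset /zw/.
Putting it together: flat.pryn.zred.zryr.zwy.
The first /z/ is in the onset of syllable 3 (/zred/).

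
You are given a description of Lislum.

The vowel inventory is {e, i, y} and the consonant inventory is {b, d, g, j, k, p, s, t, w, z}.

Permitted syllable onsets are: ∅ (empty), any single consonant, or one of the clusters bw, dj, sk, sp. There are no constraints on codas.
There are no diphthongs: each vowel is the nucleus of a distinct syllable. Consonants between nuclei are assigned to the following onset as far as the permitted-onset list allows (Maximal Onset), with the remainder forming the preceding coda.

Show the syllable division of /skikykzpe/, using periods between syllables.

Vowels present: i, y, e; each is a nucleus, giving 3 syllables.
σ1/σ2 boundary: /k/ → onset of the next syllable (single consonants are always licit onsets).
σ2/σ3 boundary: /kzp/ splits as /kz/ + /p/ (/p/ is the longest suffix that is a licit onset).

ski.kykz.pe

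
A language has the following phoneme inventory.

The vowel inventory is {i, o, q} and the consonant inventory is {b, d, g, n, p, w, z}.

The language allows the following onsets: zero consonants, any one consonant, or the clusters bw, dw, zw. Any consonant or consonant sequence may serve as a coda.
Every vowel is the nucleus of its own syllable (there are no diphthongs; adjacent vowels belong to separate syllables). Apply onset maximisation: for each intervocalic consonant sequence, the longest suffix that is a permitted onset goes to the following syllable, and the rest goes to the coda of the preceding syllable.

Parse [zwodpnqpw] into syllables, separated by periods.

Nuclei (vowels): o, q → 2 syllables.
σ1/σ2 boundary: /dpn/ — longest licit onset from the right is /n/, leaving /dp/ as coda.

zwodp.nqpw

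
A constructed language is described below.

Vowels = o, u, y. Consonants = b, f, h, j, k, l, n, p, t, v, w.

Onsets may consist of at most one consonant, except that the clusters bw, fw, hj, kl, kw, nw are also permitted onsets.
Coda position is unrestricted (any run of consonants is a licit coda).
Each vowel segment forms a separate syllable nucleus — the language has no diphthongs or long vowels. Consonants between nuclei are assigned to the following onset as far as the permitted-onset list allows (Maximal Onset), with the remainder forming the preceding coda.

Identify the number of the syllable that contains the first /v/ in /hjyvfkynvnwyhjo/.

1

The vowels are y, y, y, o — 4 nuclei, so 4 syllables.
Between /y/ (V1) and /y/ (V2): /vfk/ — longest licit onset from the right is /k/, leaving /vf/ as coda.
Between /y/ (V2) and /y/ (V3): /nvnw/; trying suffixes from longest down, /nw/ is the first permitted one, so coda /nv/ | onset /nw/.
Between /y/ (V3) and /o/ (V4): /hj/ is a licit onset in full, so it all attaches to the next syllable.
Putting it together: hjyvf.kynv.nwy.hjo.
The first /v/ is in the coda of syllable 1 (/hjyvf/).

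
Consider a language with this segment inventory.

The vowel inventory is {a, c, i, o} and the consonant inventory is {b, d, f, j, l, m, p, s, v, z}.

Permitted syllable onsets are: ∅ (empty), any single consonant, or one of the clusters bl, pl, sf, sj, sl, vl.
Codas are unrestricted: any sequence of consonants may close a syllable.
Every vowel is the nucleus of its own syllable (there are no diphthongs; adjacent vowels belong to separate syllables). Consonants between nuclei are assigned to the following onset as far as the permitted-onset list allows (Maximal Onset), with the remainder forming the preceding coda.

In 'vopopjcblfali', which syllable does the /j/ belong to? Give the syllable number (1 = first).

Vowels present: o, o, c, a, i; each is a nucleus, giving 5 syllables.
V1 /o/ – V2 /o/: /p/ → onset of the next syllable (single consonants are always licit onsets).
V2 /o/ – V3 /c/: /pj/ splits as /p/ + /j/ (/j/ is the longest suffix that is a licit onset).
V3 /c/ – V4 /a/: cluster /blf/ — the longest permitted-onset suffix is /f/; onset = /f/, preceding coda = /bl/.
V4 /a/ – V5 /i/: just /l/ — single C goes to the following onset.
Putting it together: vo.pop.jcbl.fa.li.
The /j/ is in the onset of syllable 3 (/jcbl/).

3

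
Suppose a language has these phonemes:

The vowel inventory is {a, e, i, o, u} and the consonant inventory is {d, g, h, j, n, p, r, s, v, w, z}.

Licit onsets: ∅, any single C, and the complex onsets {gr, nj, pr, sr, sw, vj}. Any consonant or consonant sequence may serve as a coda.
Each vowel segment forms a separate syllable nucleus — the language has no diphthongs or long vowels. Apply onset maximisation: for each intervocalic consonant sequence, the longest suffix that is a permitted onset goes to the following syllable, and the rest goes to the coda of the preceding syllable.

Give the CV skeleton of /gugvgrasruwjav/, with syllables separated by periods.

CVCC.CCV.CCVC.CVC

Nuclei (vowels): u, a, u, a → 4 syllables.
σ1/σ2 boundary: /gvgr/ splits as /gv/ + /gr/ (/gr/ is the longest suffix that is a licit onset).
σ2/σ3 boundary: /sr/ is a licit onset in full, so it all attaches to the next syllable.
σ3/σ4 boundary: cluster /wj/ — the longest permitted-onset suffix is /j/; onset = /j/, preceding coda = /w/.
Syllabification: gugv.gra.sruw.jav.
Mapping each syllable to C/V: /gugv/ → CVCC, /gra/ → CCV, /sruw/ → CCVC, /jav/ → CVC.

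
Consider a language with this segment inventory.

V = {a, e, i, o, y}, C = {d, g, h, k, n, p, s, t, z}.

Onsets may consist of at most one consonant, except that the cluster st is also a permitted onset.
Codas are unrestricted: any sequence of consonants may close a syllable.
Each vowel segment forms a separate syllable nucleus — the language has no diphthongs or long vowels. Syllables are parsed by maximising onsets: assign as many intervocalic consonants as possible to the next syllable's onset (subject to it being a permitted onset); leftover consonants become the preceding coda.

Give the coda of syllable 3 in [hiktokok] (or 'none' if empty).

k

The vowels are i, o, o — 3 nuclei, so 3 syllables.
σ1/σ2 boundary: /kt/ — longest licit onset from the right is /t/, leaving /k/ as coda.
σ2/σ3 boundary: /k/ → onset of the next syllable (single consonants are always licit onsets).
So the parse is hik.to.kok.
Syllable 3 is /kok/: onset /k/, nucleus /o/, coda /k/.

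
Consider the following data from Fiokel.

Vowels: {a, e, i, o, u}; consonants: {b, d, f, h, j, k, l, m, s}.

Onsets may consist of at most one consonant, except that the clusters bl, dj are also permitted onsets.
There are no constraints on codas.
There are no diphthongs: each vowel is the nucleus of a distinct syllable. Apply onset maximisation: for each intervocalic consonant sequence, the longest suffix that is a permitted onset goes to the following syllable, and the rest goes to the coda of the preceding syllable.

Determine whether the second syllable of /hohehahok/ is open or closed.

open

Nuclei (vowels): o, e, a, o → 4 syllables.
V1 /o/ – V2 /e/: just /h/ — single C goes to the following onset.
V2 /e/ – V3 /a/: /h/ is a single consonant, so it becomes the next onset.
V3 /a/ – V4 /o/: just /h/ — single C goes to the following onset.
Putting it together: ho.he.ha.hok.
Syllable 2 is /he/; it ends in its nucleus with no coda, so it is open.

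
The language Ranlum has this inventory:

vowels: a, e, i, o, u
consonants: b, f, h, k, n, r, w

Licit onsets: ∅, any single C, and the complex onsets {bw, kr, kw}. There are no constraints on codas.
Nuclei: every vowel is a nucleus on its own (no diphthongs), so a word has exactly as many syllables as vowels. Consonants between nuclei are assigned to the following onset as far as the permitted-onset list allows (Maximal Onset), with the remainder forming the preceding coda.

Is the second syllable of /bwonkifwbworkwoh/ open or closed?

Vowels present: o, i, o, o; each is a nucleus, giving 4 syllables.
σ1/σ2 boundary: cluster /nk/ — the longest permitted-onset suffix is /k/; onset = /k/, preceding coda = /n/.
σ2/σ3 boundary: /fwbw/; trying suffixes from longest down, /bw/ is the first permitted one, so coda /fw/ | onset /bw/.
σ3/σ4 boundary: cluster /rkw/ — the longest permitted-onset suffix is /kw/; onset = /kw/, preceding coda = /r/.
Result: bwon.kifw.bwor.kwoh.
Syllable 2 is /kifw/ with coda /fw/, so it is closed.

closed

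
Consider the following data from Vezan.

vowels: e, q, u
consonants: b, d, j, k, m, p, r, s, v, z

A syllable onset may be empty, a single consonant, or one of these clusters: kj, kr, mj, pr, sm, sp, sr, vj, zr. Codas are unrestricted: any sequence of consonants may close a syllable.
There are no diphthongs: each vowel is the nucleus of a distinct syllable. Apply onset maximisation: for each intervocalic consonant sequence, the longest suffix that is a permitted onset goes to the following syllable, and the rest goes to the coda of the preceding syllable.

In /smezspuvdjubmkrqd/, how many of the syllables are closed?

4

Vowels present: e, u, u, q; each is a nucleus, giving 4 syllables.
V1 /e/ – V2 /u/: cluster /zsp/ — the longest permitted-onset suffix is /sp/; onset = /sp/, preceding coda = /z/.
V2 /u/ – V3 /u/: /vdj/ splits as /vd/ + /j/ (/j/ is the longest suffix that is a licit onset).
V3 /u/ – V4 /q/: /bmkr/ — longest licit onset from the right is /kr/, leaving /bm/ as coda.
Putting it together: smez.spuvd.jubm.krqd.
Classifying each syllable: /smez/ (closed), /spuvd/ (closed), /jubm/ (closed), /krqd/ (closed).
Closed syllables: 4.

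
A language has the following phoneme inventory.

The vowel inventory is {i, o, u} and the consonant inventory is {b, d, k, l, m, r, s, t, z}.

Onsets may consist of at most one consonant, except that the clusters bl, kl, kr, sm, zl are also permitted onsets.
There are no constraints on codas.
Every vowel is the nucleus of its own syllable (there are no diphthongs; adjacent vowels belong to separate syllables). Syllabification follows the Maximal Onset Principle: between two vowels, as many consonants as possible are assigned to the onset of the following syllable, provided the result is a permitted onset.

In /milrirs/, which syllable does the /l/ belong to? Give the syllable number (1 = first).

1

Vowels present: i, i; each is a nucleus, giving 2 syllables.
/i…i/ gap (V1→V2): /lr/; trying suffixes from longest down, /r/ is the first permitted one, so coda /l/ | onset /r/.
Result: mil.rirs.
The /l/ is in the coda of syllable 1 (/mil/).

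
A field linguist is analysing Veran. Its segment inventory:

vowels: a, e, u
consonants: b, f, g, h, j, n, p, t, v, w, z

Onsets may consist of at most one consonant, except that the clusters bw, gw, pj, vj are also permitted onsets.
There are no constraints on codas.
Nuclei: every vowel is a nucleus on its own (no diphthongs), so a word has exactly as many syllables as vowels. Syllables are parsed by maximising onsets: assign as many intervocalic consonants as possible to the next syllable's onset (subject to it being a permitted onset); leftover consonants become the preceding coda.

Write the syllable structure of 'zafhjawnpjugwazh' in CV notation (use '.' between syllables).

The vowels are a, a, u, a — 4 nuclei, so 4 syllables.
Between /a/ (V1) and /a/ (V2): /fhj/; trying suffixes from longest down, /j/ is the first permitted one, so coda /fh/ | onset /j/.
Between /a/ (V2) and /u/ (V3): /wnpj/ — longest licit onset from the right is /pj/, leaving /wn/ as coda.
Between /u/ (V3) and /a/ (V4): /gw/ — entire cluster is a permitted onset → onset /gw/, coda ∅.
Putting it together: zafh.jawn.pju.gwazh.
Mapping each syllable to C/V: /zafh/ → CVCC, /jawn/ → CVCC, /pju/ → CCV, /gwazh/ → CCVCC.

CVCC.CVCC.CCV.CCVCC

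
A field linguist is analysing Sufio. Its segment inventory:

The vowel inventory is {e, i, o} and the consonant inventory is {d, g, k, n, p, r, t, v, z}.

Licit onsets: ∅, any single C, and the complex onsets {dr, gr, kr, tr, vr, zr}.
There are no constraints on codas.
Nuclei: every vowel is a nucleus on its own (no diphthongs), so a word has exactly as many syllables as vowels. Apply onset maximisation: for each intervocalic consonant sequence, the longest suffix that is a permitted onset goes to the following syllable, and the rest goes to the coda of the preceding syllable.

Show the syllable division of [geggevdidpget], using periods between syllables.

The vowels are e, e, i, e — 4 nuclei, so 4 syllables.
/e…e/ gap (V1→V2): /gg/; trying suffixes from longest down, /g/ is the first permitted one, so coda /g/ | onset /g/.
/e…i/ gap (V2→V3): /vd/ — longest licit onset from the right is /d/, leaving /v/ as coda.
/i…e/ gap (V3→V4): cluster /dpg/ — the longest permitted-onset suffix is /g/; onset = /g/, preceding coda = /dp/.

geg.gev.didp.get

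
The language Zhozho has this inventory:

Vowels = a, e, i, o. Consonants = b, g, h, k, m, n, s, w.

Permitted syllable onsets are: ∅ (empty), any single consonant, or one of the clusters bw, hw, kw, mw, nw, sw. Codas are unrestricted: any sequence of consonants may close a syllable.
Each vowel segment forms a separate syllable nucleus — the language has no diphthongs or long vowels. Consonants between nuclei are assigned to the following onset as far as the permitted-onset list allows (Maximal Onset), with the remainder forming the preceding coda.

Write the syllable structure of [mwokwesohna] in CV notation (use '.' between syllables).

The vowels are o, e, o, a — 4 nuclei, so 4 syllables.
/o…e/ gap (V1→V2): cluster /kw/ — /kw/ is itself a permitted onset, so the whole cluster goes right; preceding coda = ∅.
/e…o/ gap (V2→V3): just /s/ — single C goes to the following onset.
/o…a/ gap (V3→V4): /hn/ — longest licit onset from the right is /n/, leaving /h/ as coda.
Syllabification: mwo.kwe.soh.na.
Mapping each syllable to C/V: /mwo/ → CCV, /kwe/ → CCV, /soh/ → CVC, /na/ → CV.

CCV.CCV.CVC.CV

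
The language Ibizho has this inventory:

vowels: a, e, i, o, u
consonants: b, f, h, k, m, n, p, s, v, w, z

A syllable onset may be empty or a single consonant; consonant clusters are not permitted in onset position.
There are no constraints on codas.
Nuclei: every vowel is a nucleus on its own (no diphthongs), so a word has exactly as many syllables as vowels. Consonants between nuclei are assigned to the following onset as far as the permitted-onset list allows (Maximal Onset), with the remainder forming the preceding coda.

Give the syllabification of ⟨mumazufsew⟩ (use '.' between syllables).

Vowels present: u, a, u, e; each is a nucleus, giving 4 syllables.
σ1/σ2 boundary: just /m/ — single C goes to the following onset.
σ2/σ3 boundary: just /z/ — single C goes to the following onset.
σ3/σ4 boundary: /fs/ — longest licit onset from the right is /s/, leaving /f/ as coda.

mu.ma.zuf.sew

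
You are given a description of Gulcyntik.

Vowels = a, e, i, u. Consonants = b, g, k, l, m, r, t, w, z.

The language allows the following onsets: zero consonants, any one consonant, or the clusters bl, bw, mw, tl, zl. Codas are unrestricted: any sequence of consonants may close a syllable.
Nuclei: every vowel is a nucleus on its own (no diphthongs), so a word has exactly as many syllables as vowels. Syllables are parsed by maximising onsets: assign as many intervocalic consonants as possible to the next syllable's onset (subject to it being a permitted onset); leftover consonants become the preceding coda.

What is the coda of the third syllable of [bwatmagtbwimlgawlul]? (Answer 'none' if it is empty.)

Nuclei (vowels): a, a, i, a, u → 5 syllables.
/a…a/ gap (V1→V2): /tm/; trying suffixes from longest down, /m/ is the first permitted one, so coda /t/ | onset /m/.
/a…i/ gap (V2→V3): /gtbw/; trying suffixes from longest down, /bw/ is the first permitted one, so coda /gt/ | onset /bw/.
/i…a/ gap (V3→V4): /mlg/ — longest licit onset from the right is /g/, leaving /ml/ as coda.
/a…u/ gap (V4→V5): cluster /wl/ — the longest permitted-onset suffix is /l/; onset = /l/, preceding coda = /w/.
Result: bwat.magt.bwiml.gaw.lul.
Syllable 3 is /bwiml/: onset /bw/, nucleus /i/, coda /ml/.

ml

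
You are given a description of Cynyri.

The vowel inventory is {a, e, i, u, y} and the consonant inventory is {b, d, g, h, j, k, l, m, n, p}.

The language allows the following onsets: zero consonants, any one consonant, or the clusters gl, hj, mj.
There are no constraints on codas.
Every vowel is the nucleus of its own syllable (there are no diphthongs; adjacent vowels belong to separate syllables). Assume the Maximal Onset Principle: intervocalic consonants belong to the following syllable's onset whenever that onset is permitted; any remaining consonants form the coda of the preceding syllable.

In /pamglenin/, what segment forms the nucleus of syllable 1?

Vowels present: a, e, i; each is a nucleus, giving 3 syllables.
The first nucleus (vowel 1 from the left) is /a/.

a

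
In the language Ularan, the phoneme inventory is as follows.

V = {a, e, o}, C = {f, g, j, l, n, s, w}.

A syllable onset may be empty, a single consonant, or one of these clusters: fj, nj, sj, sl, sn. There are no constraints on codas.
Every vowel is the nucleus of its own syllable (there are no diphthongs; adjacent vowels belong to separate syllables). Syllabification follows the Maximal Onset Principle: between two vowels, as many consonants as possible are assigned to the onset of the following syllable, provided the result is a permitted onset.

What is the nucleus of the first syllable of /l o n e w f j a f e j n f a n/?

o

Nuclei (vowels): o, e, a, e, a → 5 syllables.
The first nucleus (vowel 1 from the left) is /o/.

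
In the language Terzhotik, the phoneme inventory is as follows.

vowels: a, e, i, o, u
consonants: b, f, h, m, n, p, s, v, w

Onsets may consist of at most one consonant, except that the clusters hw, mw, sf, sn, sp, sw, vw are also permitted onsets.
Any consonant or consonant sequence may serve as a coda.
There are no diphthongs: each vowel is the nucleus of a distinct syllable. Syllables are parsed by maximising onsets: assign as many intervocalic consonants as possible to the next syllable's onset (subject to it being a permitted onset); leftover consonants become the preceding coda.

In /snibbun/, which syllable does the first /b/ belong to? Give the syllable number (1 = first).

Vowels present: i, u; each is a nucleus, giving 2 syllables.
Between /i/ (V1) and /u/ (V2): /bb/; trying suffixes from longest down, /b/ is the first permitted one, so coda /b/ | onset /b/.
Syllabification: snib.bun.
The first /b/ is in the coda of syllable 1 (/snib/).

1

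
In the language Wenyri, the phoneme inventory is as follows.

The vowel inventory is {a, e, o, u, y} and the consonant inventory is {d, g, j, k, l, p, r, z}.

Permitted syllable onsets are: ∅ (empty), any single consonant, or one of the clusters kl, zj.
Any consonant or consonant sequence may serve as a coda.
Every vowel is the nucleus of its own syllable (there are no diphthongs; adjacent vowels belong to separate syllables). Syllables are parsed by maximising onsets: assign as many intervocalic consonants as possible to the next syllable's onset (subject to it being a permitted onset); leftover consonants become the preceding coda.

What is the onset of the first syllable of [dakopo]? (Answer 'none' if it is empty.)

Vowels present: a, o, o; each is a nucleus, giving 3 syllables.
Between /a/ (V1) and /o/ (V2): just /k/ — single C goes to the following onset.
Between /o/ (V2) and /o/ (V3): just /p/ — single C goes to the following onset.
Syllabification: da.ko.po.
Syllable 1 is /da/: onset /d/, nucleus /a/, coda ∅.

d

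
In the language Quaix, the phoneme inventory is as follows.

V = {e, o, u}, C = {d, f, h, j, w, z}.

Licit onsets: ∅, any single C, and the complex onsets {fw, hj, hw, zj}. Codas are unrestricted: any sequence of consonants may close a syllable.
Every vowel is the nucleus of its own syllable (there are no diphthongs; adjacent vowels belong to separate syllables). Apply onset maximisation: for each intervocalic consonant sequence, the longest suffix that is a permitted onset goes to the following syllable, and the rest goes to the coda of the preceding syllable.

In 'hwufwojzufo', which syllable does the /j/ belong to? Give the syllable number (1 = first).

2

Vowels present: u, o, u, o; each is a nucleus, giving 4 syllables.
σ1/σ2 boundary: /fw/ is a licit onset in full, so it all attaches to the next syllable.
σ2/σ3 boundary: cluster /jz/ — the longest permitted-onset suffix is /z/; onset = /z/, preceding coda = /j/.
σ3/σ4 boundary: just /f/ — single C goes to the following onset.
Putting it together: hwu.fwoj.zu.fo.
The /j/ is in the coda of syllable 2 (/fwoj/).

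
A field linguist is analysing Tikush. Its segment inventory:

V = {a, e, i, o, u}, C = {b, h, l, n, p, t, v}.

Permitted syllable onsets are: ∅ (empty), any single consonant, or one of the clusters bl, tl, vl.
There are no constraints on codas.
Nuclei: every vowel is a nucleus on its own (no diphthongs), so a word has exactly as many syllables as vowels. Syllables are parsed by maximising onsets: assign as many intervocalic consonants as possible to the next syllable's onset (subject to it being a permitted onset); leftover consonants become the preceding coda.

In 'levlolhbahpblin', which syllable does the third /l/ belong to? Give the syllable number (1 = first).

Nuclei (vowels): e, o, a, i → 4 syllables.
σ1/σ2 boundary: /vl/ is a licit onset in full, so it all attaches to the next syllable.
σ2/σ3 boundary: /lhb/ — longest licit onset from the right is /b/, leaving /lh/ as coda.
σ3/σ4 boundary: /hpbl/; trying suffixes from longest down, /bl/ is the first permitted one, so coda /hp/ | onset /bl/.
Result: le.vlolh.bahp.blin.
The third /l/ is in the coda of syllable 2 (/vlolh/).

2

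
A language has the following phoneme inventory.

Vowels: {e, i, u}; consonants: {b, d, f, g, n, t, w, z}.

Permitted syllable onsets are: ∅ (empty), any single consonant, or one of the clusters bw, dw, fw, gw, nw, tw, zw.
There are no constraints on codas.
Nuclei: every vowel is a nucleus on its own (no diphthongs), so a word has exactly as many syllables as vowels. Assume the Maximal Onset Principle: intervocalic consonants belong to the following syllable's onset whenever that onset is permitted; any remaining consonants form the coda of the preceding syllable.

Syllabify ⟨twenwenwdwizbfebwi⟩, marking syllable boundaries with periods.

The vowels are e, e, i, e, i — 5 nuclei, so 5 syllables.
V1 /e/ – V2 /e/: /nw/ is a licit onset in full, so it all attaches to the next syllable.
V2 /e/ – V3 /i/: /nwdw/ — longest licit onset from the right is /dw/, leaving /nw/ as coda.
V3 /i/ – V4 /e/: cluster /zbf/ — the longest permitted-onset suffix is /f/; onset = /f/, preceding coda = /zb/.
V4 /e/ – V5 /i/: /bw/ is a licit onset in full, so it all attaches to the next syllable.

twe.nwenw.dwizb.fe.bwi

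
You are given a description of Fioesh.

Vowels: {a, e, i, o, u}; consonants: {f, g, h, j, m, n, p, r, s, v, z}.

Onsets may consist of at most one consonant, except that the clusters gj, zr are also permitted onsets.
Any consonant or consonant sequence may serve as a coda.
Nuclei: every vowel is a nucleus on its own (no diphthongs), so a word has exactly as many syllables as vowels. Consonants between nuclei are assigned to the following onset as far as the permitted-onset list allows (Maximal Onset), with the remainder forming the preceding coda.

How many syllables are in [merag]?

Nuclei (vowels): e, a → 2 syllables.

2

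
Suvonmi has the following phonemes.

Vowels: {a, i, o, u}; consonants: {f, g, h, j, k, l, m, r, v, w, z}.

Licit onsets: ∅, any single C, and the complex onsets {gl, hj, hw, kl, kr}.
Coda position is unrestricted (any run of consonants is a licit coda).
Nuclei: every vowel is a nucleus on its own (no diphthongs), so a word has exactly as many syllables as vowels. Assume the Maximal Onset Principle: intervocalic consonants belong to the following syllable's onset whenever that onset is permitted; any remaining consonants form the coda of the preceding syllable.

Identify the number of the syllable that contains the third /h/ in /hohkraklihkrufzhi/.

Vowels present: o, a, i, u, i; each is a nucleus, giving 5 syllables.
V1 /o/ – V2 /a/: /hkr/ — longest licit onset from the right is /kr/, leaving /h/ as coda.
V2 /a/ – V3 /i/: cluster /kl/ — /kl/ is itself a permitted onset, so the whole cluster goes right; preceding coda = ∅.
V3 /i/ – V4 /u/: /hkr/; trying suffixes from longest down, /kr/ is the first permitted one, so coda /h/ | onset /kr/.
V4 /u/ – V5 /i/: /fzh/ splits as /fz/ + /h/ (/h/ is the longest suffix that is a licit onset).
Syllabification: hoh.kra.klih.krufz.hi.
The third /h/ is in the coda of syllable 3 (/klih/).

3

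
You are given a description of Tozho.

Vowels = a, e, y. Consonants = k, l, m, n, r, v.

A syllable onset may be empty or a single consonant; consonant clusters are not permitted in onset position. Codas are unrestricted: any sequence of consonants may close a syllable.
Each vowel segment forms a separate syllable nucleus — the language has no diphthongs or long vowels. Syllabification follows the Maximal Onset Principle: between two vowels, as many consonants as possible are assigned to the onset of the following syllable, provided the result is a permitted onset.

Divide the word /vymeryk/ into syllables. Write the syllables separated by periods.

Nuclei (vowels): y, e, y → 3 syllables.
σ1/σ2 boundary: just /m/ — single C goes to the following onset.
σ2/σ3 boundary: just /r/ — single C goes to the following onset.

vy.me.ryk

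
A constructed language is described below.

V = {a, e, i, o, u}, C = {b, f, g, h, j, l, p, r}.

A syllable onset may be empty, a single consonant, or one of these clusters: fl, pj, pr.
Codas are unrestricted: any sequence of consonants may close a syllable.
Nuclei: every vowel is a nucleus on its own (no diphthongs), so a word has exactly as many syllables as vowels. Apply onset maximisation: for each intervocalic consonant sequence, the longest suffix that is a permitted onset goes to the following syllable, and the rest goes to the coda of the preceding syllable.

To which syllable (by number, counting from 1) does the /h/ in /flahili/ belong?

2

Nuclei (vowels): a, i, i → 3 syllables.
/a…i/ gap (V1→V2): /h/ is a single consonant, so it becomes the next onset.
/i…i/ gap (V2→V3): /l/ → onset of the next syllable (single consonants are always licit onsets).
So the parse is fla.hi.li.
The /h/ is in the onset of syllable 2 (/hi/).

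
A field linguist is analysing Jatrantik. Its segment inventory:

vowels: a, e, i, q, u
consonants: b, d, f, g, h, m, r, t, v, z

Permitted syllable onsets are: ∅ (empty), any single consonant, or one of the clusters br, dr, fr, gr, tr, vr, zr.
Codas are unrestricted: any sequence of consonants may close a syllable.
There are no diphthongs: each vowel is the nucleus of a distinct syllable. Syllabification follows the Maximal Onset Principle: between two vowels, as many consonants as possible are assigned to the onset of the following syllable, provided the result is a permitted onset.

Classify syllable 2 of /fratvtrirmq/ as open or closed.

Vowels present: a, i, q; each is a nucleus, giving 3 syllables.
/a…i/ gap (V1→V2): /tvtr/ splits as /tv/ + /tr/ (/tr/ is the longest suffix that is a licit onset).
/i…q/ gap (V2→V3): /rm/ splits as /r/ + /m/ (/m/ is the longest suffix that is a licit onset).
Putting it together: fratv.trir.mq.
Syllable 2 is /trir/ with coda /r/, so it is closed.

closed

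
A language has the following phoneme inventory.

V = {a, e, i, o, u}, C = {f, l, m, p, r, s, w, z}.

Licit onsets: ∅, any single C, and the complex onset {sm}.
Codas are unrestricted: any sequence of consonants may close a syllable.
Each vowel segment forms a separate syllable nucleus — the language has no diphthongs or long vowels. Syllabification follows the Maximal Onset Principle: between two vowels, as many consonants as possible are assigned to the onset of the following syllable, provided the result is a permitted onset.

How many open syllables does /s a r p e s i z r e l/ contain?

Nuclei (vowels): a, e, i, e → 4 syllables.
/a…e/ gap (V1→V2): /rp/ — longest licit onset from the right is /p/, leaving /r/ as coda.
/e…i/ gap (V2→V3): just /s/ — single C goes to the following onset.
/i…e/ gap (V3→V4): /zr/ splits as /z/ + /r/ (/r/ is the longest suffix that is a licit onset).
Putting it together: sar.pe.siz.rel.
Classifying each syllable: /sar/ (closed), /pe/ (open), /siz/ (closed), /rel/ (closed).
Open syllables: 1.

1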